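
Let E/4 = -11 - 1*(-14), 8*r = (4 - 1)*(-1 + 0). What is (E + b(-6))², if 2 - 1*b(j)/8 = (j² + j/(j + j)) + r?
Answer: 68121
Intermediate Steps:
r = -3/8 (r = ((4 - 1)*(-1 + 0))/8 = (3*(-1))/8 = (⅛)*(-3) = -3/8 ≈ -0.37500)
b(j) = 15 - 8*j² (b(j) = 16 - 8*((j² + j/(j + j)) - 3/8) = 16 - 8*((j² + j/((2*j))) - 3/8) = 16 - 8*((j² + (1/(2*j))*j) - 3/8) = 16 - 8*((j² + ½) - 3/8) = 16 - 8*((½ + j²) - 3/8) = 16 - 8*(⅛ + j²) = 16 + (-1 - 8*j²) = 15 - 8*j²)
E = 12 (E = 4*(-11 - 1*(-14)) = 4*(-11 + 14) = 4*3 = 12)
(E + b(-6))² = (12 + (15 - 8*(-6)²))² = (12 + (15 - 8*36))² = (12 + (15 - 288))² = (12 - 273)² = (-261)² = 68121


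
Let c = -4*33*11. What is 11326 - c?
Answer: 12778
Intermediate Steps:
c = -1452 (c = -132*11 = -1452)
11326 - c = 11326 - 1*(-1452) = 11326 + 1452 = 12778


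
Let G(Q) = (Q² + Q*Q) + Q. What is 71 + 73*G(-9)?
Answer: 11240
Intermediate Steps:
G(Q) = Q + 2*Q² (G(Q) = (Q² + Q²) + Q = 2*Q² + Q = Q + 2*Q²)
71 + 73*G(-9) = 71 + 73*(-9*(1 + 2*(-9))) = 71 + 73*(-9*(1 - 18)) = 71 + 73*(-9*(-17)) = 71 + 73*153 = 71 + 11169 = 11240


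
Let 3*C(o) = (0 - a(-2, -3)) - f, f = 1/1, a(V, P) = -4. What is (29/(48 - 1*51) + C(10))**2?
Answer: 676/9 ≈ 75.111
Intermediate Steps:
f = 1
C(o) = 1 (C(o) = ((0 - 1*(-4)) - 1*1)/3 = ((0 + 4) - 1)/3 = (4 - 1)/3 = (1/3)*3 = 1)
(29/(48 - 1*51) + C(10))**2 = (29/(48 - 1*51) + 1)**2 = (29/(48 - 51) + 1)**2 = (29/(-3) + 1)**2 = (29*(-1/3) + 1)**2 = (-29/3 + 1)**2 = (-26/3)**2 = 676/9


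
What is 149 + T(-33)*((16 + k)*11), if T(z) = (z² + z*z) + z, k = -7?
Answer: 212504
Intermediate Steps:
T(z) = z + 2*z² (T(z) = (z² + z²) + z = 2*z² + z = z + 2*z²)
149 + T(-33)*((16 + k)*11) = 149 + (-33*(1 + 2*(-33)))*((16 - 7)*11) = 149 + (-33*(1 - 66))*(9*11) = 149 - 33*(-65)*99 = 149 + 2145*99 = 149 + 212355 = 212504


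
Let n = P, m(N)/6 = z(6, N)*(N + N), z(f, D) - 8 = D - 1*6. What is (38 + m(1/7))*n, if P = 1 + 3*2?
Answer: 2042/7 ≈ 291.71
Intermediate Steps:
z(f, D) = 2 + D (z(f, D) = 8 + (D - 1*6) = 8 + (D - 6) = 8 + (-6 + D) = 2 + D)
P = 7 (P = 1 + 6 = 7)
m(N) = 12*N*(2 + N) (m(N) = 6*((2 + N)*(N + N)) = 6*((2 + N)*(2*N)) = 6*(2*N*(2 + N)) = 12*N*(2 + N))
n = 7
(38 + m(1/7))*n = (38 + 12*(2 + 1/7)/7)*7 = (38 + 12*(⅐)*(2 + ⅐))*7 = (38 + 12*(⅐)*(15/7))*7 = (38 + 180/49)*7 = (2042/49)*7 = 2042/7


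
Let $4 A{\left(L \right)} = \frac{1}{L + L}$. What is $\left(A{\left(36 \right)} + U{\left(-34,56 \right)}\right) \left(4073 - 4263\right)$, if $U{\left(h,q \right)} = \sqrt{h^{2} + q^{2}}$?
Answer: $- \frac{95}{144} - 380 \sqrt{1073} \approx -12448.0$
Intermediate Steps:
$A{\left(L \right)} = \frac{1}{8 L}$ ($A{\left(L \right)} = \frac{1}{4 \left(L + L\right)} = \frac{1}{4 \cdot 2 L} = \frac{\frac{1}{2} \frac{1}{L}}{4} = \frac{1}{8 L}$)
$\left(A{\left(36 \right)} + U{\left(-34,56 \right)}\right) \left(4073 - 4263\right) = \left(\frac{1}{8 \cdot 36} + \sqrt{\left(-34\right)^{2} + 56^{2}}\right) \left(4073 - 4263\right) = \left(\frac{1}{8} \cdot \frac{1}{36} + \sqrt{1156 + 3136}\right) \left(-190\right) = \left(\frac{1}{288} + \sqrt{4292}\right) \left(-190\right) = \left(\frac{1}{288} + 2 \sqrt{1073}\right) \left(-190\right) = - \frac{95}{144} - 380 \sqrt{1073}$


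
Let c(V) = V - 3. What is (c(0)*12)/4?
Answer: -9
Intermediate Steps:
c(V) = -3 + V
(c(0)*12)/4 = ((-3 + 0)*12)/4 = -3*12*(1/4) = -36*1/4 = -9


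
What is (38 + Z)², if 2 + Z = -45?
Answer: 81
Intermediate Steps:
Z = -47 (Z = -2 - 45 = -47)
(38 + Z)² = (38 - 47)² = (-9)² = 81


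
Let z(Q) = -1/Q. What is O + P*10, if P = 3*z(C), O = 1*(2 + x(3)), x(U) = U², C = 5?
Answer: 5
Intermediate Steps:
O = 11 (O = 1*(2 + 3²) = 1*(2 + 9) = 1*11 = 11)
P = -⅗ (P = 3*(-1/5) = 3*(-1*⅕) = 3*(-⅕) = -⅗ ≈ -0.60000)
O + P*10 = 11 - ⅗*10 = 11 - 6 = 5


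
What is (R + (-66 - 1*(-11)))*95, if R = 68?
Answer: 1235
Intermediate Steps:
(R + (-66 - 1*(-11)))*95 = (68 + (-66 - 1*(-11)))*95 = (68 + (-66 + 11))*95 = (68 - 55)*95 = 13*95 = 1235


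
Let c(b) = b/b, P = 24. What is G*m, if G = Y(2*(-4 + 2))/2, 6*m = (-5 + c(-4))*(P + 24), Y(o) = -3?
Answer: 48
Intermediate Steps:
c(b) = 1
m = -32 (m = ((-5 + 1)*(24 + 24))/6 = (-4*48)/6 = (1/6)*(-192) = -32)
G = -3/2 ≈ -1.5000
G*m = -3/2*(-32) = 48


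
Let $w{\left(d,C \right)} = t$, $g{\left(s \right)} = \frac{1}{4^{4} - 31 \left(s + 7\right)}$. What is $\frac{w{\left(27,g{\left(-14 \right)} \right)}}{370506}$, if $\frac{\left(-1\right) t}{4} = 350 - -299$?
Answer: $- \frac{1298}{185253} \approx -0.0070066$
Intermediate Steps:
$g{\left(s \right)} = \frac{1}{39 - 31 s}$ ($g{\left(s \right)} = \frac{1}{256 - 31 \left(7 + s\right)} = \frac{1}{256 - \left(217 + 31 s\right)} = \frac{1}{39 - 31 s}$)
$t = -2596$ ($t = - 4 \left(350 - -299\right) = - 4 \left(350 + 299\right) = \left(-4\right) 649 = -2596$)
$w{\left(d,C \right)} = -2596$
$\frac{w{\left(27,g{\left(-14 \right)} \right)}}{370506} = - \frac{2596}{370506} = \left(-2596\right) \frac{1}{370506} = - \frac{1298}{185253}$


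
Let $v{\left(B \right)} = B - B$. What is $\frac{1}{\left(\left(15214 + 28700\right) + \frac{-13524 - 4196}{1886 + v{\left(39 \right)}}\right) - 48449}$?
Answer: $- \frac{943}{4285365} \approx -0.00022005$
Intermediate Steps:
$v{\left(B \right)} = 0$
$\frac{1}{\left(\left(15214 + 28700\right) + \frac{-13524 - 4196}{1886 + v{\left(39 \right)}}\right) - 48449} = \frac{1}{\left(\left(15214 + 28700\right) + \frac{-13524 - 4196}{1886 + 0}\right) - 48449} = \frac{1}{\left(43914 - \frac{17720}{1886}\right) - 48449} = \frac{1}{\left(43914 - \frac{8860}{943}\right) - 48449} = \frac{1}{\frac{41402042}{943} - 48449} = \frac{1}{- \frac{4285365}{943}} = - \frac{943}{4285365}$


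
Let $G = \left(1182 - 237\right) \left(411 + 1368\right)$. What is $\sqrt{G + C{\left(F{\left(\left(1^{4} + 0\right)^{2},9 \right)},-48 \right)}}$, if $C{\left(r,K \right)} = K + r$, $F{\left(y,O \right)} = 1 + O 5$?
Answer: $\sqrt{1681153} \approx 1296.6$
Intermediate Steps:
$G = 1681155$ ($G = 945 \cdot 1779 = 1681155$)
$F{\left(y,O \right)} = 1 + 5 O$
$\sqrt{G + C{\left(F{\left(\left(1^{4} + 0\right)^{2},9 \right)},-48 \right)}} = \sqrt{1681155 + \left(-48 + \left(1 + 5 \cdot 9\right)\right)} = \sqrt{1681155 + \left(-48 + \left(1 + 45\right)\right)} = \sqrt{1681155 + \left(-48 + 46\right)} = \sqrt{1681155 - 2} = \sqrt{1681153}$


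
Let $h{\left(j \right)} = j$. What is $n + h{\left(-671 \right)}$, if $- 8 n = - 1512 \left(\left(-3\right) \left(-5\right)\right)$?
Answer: $2164$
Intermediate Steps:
$n = 2835$ ($n = - \frac{\left(-1512\right) \left(\left(-3\right) \left(-5\right)\right)}{8} = - \frac{\left(-1512\right) 15}{8} = \left(- \frac{1}{8}\right) \left(-22680\right) = 2835$)
$n + h{\left(-671 \right)} = 2835 - 671 = 2164$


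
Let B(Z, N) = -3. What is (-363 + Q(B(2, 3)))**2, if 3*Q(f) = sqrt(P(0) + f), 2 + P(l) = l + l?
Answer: (1089 - I*sqrt(5))**2/9 ≈ 1.3177e+5 - 541.13*I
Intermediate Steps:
P(l) = -2 + 2*l (P(l) = -2 + (l + l) = -2 + 2*l)
Q(f) = sqrt(-2 + f)/3 (Q(f) = sqrt((-2 + 2*0) + f)/3 = sqrt((-2 + 0) + f)/3 = sqrt(-2 + f)/3)
(-363 + Q(B(2, 3)))**2 = (-363 + sqrt(-2 - 3)/3)**2 = (-363 + sqrt(-5)/3)**2 = (-363 + (I*sqrt(5))/3)**2 = (-363 + I*sqrt(5)/3)**2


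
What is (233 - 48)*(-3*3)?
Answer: -1665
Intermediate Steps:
(233 - 48)*(-3*3) = 185*(-9) = -1665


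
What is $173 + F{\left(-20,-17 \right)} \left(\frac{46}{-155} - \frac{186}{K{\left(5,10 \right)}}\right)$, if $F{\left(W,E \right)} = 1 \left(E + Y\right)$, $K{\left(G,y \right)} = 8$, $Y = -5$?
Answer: $\frac{214219}{310} \approx 691.03$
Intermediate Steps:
$F{\left(W,E \right)} = -5 + E$ ($F{\left(W,E \right)} = 1 \left(E - 5\right) = 1 \left(-5 + E\right) = -5 + E$)
$173 + F{\left(-20,-17 \right)} \left(\frac{46}{-155} - \frac{186}{K{\left(5,10 \right)}}\right) = 173 + \left(-5 - 17\right) \left(\frac{46}{-155} - \frac{186}{8}\right) = 173 - 22 \left(46 \left(- \frac{1}{155}\right) - \frac{93}{4}\right) = 173 - 22 \left(- \frac{46}{155} - \frac{93}{4}\right) = 173 - - \frac{160589}{310} = 173 + \frac{160589}{310} = \frac{214219}{310}$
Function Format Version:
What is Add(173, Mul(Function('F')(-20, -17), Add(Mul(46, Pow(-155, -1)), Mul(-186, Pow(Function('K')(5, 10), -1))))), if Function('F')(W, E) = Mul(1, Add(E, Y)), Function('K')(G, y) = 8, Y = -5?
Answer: Rational(214219, 310) ≈ 691.03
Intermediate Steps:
Function('F')(W, E) = Add(-5, E) (Function('F')(W, E) = Mul(1, Add(E, -5)) = Mul(1, Add(-5, E)) = Add(-5, E))
Add(173, Mul(Function('F')(-20, -17), Add(Mul(46, Pow(-155, -1)), Mul(-186, Pow(Function('K')(5, 10), -1))))) = Add(173, Mul(Add(-5, -17), Add(Mul(46, Pow(-155, -1)), Mul(-186, Pow(8, -1))))) = Add(173, Mul(-22, Add(Mul(46, Rational(-1, 155)), Mul(-186, Rational(1, 8))))) = Add(173, Mul(-22, Add(Rational(-46, 155), Rational(-93, 4)))) = Add(173, Mul(-22, Rational(-14599, 620))) = Add(173, Rational(160589, 310)) = Rational(214219, 310)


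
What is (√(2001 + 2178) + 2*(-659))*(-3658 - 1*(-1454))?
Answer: 2904872 - 2204*√4179 ≈ 2.7624e+6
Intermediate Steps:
(√(2001 + 2178) + 2*(-659))*(-3658 - 1*(-1454)) = (√4179 - 1318)*(-3658 + 1454) = (-1318 + √4179)*(-2204) = 2904872 - 2204*√4179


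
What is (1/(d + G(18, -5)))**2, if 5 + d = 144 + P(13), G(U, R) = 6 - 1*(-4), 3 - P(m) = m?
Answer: 1/19321 ≈ 5.1757e-5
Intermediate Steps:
P(m) = 3 - m
G(U, R) = 10 (G(U, R) = 6 + 4 = 10)
d = 129 (d = -5 + (144 + (3 - 1*13)) = -5 + (144 + (3 - 13)) = -5 + (144 - 10) = -5 + 134 = 129)
(1/(d + G(18, -5)))**2 = (1/(129 + 10))**2 = (1/139)**2 = 1/19321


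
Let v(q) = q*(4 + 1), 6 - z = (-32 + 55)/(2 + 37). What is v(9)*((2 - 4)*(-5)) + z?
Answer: 17761/39 ≈ 455.41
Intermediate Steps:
z = 211/39 (z = 6 - (-32 + 55)/(2 + 37) = 6 - 23/39 = 211/39 ≈ 5.4103)
v(q) = 5*q (v(q) = q*5 = 5*q)
v(9)*((2 - 4)*(-5)) + z = (5*9)*((2 - 4)*(-5)) + 211/39 = 45*(-2*(-5)) + 211/39 = 45*10 + 211/39 = 450 + 211/39 = 17761/39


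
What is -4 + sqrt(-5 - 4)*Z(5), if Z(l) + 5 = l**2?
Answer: -4 + 60*I ≈ -4.0 + 60.0*I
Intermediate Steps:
Z(l) = -5 + l**2
-4 + sqrt(-5 - 4)*Z(5) = -4 + sqrt(-5 - 4)*(-5 + 5**2) = -4 + sqrt(-9)*(-5 + 25) = -4 + (3*I)*20 = -4 + 60*I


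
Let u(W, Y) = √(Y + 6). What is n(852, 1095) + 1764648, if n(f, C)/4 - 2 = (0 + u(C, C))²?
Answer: 1769060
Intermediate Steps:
u(W, Y) = √(6 + Y)
n(f, C) = 32 + 4*C (n(f, C) = 8 + 4*(0 + √(6 + C))² = 8 + 4*(√(6 + C))² = 8 + 4*(6 + C) = 8 + (24 + 4*C) = 32 + 4*C)
n(852, 1095) + 1764648 = (32 + 4*1095) + 1764648 = (32 + 4380) + 1764648 = 4412 + 1764648 = 1769060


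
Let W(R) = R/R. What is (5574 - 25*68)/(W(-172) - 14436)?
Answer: -3874/14435 ≈ -0.26838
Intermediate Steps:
W(R) = 1
(5574 - 25*68)/(W(-172) - 14436) = (5574 - 25*68)/(1 - 14436) = (5574 - 1700)/(-14435) = 3874*(-1/14435) = -3874/14435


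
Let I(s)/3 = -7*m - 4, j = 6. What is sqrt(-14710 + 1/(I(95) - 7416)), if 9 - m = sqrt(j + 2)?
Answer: sqrt(-336138213 + 1853460*sqrt(2))/(3*sqrt(2539 - 14*sqrt(2))) ≈ 121.28*I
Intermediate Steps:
m = 9 - 2*sqrt(2) (m = 9 - sqrt(6 + 2) = 9 - sqrt(8) = 9 - 2*sqrt(2) ≈ 6.1716)
I(s) = -201 + 42*sqrt(2) (I(s) = 3*(-7*(9 - 2*sqrt(2)) - 4) = 3*((-63 + 14*sqrt(2)) - 4) = 3*(-67 + 14*sqrt(2)) = -201 + 42*sqrt(2))
sqrt(-14710 + 1/(I(95) - 7416)) = sqrt(-14710 + 1/((-201 + 42*sqrt(2)) - 7416)) = sqrt(-14710 + 1/(-7617 + 42*sqrt(2)))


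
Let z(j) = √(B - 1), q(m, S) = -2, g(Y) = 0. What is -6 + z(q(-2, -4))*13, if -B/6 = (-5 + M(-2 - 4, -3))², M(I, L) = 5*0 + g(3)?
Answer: -6 + 13*I*√151 ≈ -6.0 + 159.75*I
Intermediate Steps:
M(I, L) = 0 (M(I, L) = 5*0 + 0 = 0 + 0 = 0)
B = -150 (B = -6*(-5 + 0)² = -6*(-5)² = -6*25 = -150)
z(j) = I*√151 (z(j) = √(-150 - 1) = √(-151) = I*√151)
-6 + z(q(-2, -4))*13 = -6 + (I*√151)*13 = -6 + 13*I*√151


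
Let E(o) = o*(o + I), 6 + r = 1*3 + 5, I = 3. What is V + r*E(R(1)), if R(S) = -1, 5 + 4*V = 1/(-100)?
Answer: -2101/400 ≈ -5.2525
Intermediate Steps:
V = -501/400 (V = -5/4 + (1/4)/(-100) = -5/4 + (1/4)*(-1/100) = -5/4 - 1/400 = -501/400 ≈ -1.2525)
r = 2 (r = -6 + (1*3 + 5) = -6 + (3 + 5) = -6 + 8 = 2)
E(o) = o*(3 + o) (E(o) = o*(o + 3) = o*(3 + o))
V + r*E(R(1)) = -501/400 + 2*(-(3 - 1)) = -501/400 + 2*(-1*2) = -501/400 + 2*(-2) = -501/400 - 4 = -2101/400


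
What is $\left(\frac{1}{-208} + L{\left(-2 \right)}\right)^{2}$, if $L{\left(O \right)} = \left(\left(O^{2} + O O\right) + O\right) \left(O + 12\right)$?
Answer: $\frac{155725441}{43264} \approx 3599.4$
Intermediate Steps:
$L{\left(O \right)} = \left(12 + O\right) \left(O + 2 O^{2}\right)$ ($L{\left(O \right)} = \left(\left(O^{2} + O^{2}\right) + O\right) \left(12 + O\right) = \left(2 O^{2} + O\right) \left(12 + O\right) = \left(O + 2 O^{2}\right) \left(12 + O\right) = \left(12 + O\right) \left(O + 2 O^{2}\right)$)
$\left(\frac{1}{-208} + L{\left(-2 \right)}\right)^{2} = \left(\frac{1}{-208} - 2 \left(12 + 2 \left(-2\right)^{2} + 25 \left(-2\right)\right)\right)^{2} = \left(- \frac{1}{208} - 2 \left(12 + 2 \cdot 4 - 50\right)\right)^{2} = \left(- \frac{1}{208} - 2 \left(12 + 8 - 50\right)\right)^{2} = \left(- \frac{1}{208} - -60\right)^{2} = \left(- \frac{1}{208} + 60\right)^{2} = \left(\frac{12479}{208}\right)^{2} = \frac{155725441}{43264}$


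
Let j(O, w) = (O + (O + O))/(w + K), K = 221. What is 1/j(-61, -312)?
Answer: 91/183 ≈ 0.49727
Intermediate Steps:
j(O, w) = 3*O/(221 + w) (j(O, w) = (O + (O + O))/(w + 221) = (O + 2*O)/(221 + w) = (3*O)/(221 + w) = 3*O/(221 + w))
1/j(-61, -312) = 1/(3*(-61)/(221 - 312)) = 1/(3*(-61)/(-91)) = 1/(3*(-61)*(-1/91)) = 1/(183/91) = 91/183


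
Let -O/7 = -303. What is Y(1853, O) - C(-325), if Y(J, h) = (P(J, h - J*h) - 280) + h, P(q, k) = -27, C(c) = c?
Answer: 2139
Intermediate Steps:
O = 2121 (O = -7*(-303) = 2121)
Y(J, h) = -307 + h (Y(J, h) = (-27 - 280) + h = -307 + h)
Y(1853, O) - C(-325) = (-307 + 2121) - 1*(-325) = 1814 + 325 = 2139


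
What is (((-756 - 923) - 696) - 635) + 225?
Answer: -2785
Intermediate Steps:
(((-756 - 923) - 696) - 635) + 225 = ((-1679 - 696) - 635) + 225 = (-2375 - 635) + 225 = -3010 + 225 = -2785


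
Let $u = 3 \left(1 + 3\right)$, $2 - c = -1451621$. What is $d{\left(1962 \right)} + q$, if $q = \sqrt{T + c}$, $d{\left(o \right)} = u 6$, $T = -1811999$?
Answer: $72 + 2 i \sqrt{90094} \approx 72.0 + 600.31 i$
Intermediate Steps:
$c = 1451623$ ($c = 2 - -1451621 = 2 + 1451621 = 1451623$)
$u = 12$ ($u = 3 \cdot 4 = 12$)
$d{\left(o \right)} = 72$ ($d{\left(o \right)} = 12 \cdot 6 = 72$)
$q = 2 i \sqrt{90094}$ ($q = \sqrt{-1811999 + 1451623} = \sqrt{-360376} = 2 i \sqrt{90094} \approx 600.31 i$)
$d{\left(1962 \right)} + q = 72 + 2 i \sqrt{90094}$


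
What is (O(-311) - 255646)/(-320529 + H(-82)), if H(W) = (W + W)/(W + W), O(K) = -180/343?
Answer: 43843379/54970552 ≈ 0.79758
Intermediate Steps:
O(K) = -180/343 (O(K) = -180*1/343 = -180/343)
H(W) = 1 (H(W) = (2*W)/((2*W)) = (2*W)*(1/(2*W)) = 1)
(O(-311) - 255646)/(-320529 + H(-82)) = (-180/343 - 255646)/(-320529 + 1) = -87686758/343/(-320528) = -87686758/343*(-1/320528) = 43843379/54970552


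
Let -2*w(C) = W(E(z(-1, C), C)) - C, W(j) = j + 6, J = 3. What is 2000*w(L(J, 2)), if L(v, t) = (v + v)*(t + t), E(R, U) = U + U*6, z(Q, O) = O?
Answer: -150000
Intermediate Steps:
E(R, U) = 7*U (E(R, U) = U + 6*U = 7*U)
L(v, t) = 4*t*v (L(v, t) = (2*v)*(2*t) = 4*t*v)
W(j) = 6 + j
w(C) = -3 - 3*C (w(C) = -((6 + 7*C) - C)/2 = -(6 + 6*C)/2 = -3 - 3*C)
2000*w(L(J, 2)) = 2000*(-3 - 12*2*3) = 2000*(-3 - 3*24) = 2000*(-3 - 72) = 2000*(-75) = -150000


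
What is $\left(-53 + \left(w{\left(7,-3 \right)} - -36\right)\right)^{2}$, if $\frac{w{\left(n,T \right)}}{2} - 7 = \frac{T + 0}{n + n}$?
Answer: $\frac{576}{49} \approx 11.755$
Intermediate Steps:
$w{\left(n,T \right)} = 14 + \frac{T}{n}$ ($w{\left(n,T \right)} = 14 + 2 \frac{T + 0}{n + n} = 14 + 2 \frac{T}{2 n} = 14 + \frac{T}{n}$)
$\left(-53 + \left(w{\left(7,-3 \right)} - -36\right)\right)^{2} = \left(-53 + \left(\left(14 - \frac{3}{7}\right) - -36\right)\right)^{2} = \left(-53 + \left(\left(14 - \frac{3}{7}\right) + 36\right)\right)^{2} = \left(-53 + \left(\frac{95}{7} + 36\right)\right)^{2} = \left(-53 + \frac{347}{7}\right)^{2} = \left(- \frac{24}{7}\right)^{2} = \frac{576}{49}$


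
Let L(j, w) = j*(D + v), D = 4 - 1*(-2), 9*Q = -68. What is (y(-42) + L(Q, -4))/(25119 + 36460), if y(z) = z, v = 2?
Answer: -922/554211 ≈ -0.0016636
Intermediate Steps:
Q = -68/9 (Q = (1/9)*(-68) = -68/9 ≈ -7.5556)
D = 6 (D = 4 + 2 = 6)
L(j, w) = 8*j (L(j, w) = j*(6 + 2) = j*8 = 8*j)
(y(-42) + L(Q, -4))/(25119 + 36460) = (-42 + 8*(-68/9))/(25119 + 36460) = (-42 - 544/9)/61579 = -922/9*1/61579 = -922/554211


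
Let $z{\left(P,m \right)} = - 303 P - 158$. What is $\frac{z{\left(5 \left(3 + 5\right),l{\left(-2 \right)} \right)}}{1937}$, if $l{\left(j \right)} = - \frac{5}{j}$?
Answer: $- \frac{12278}{1937} \approx -6.3387$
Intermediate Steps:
$z{\left(P,m \right)} = -158 - 303 P$
$\frac{z{\left(5 \left(3 + 5\right),l{\left(-2 \right)} \right)}}{1937} = \frac{-158 - 303 \cdot 5 \left(3 + 5\right)}{1937} = \left(-158 - 303 \cdot 5 \cdot 8\right) \frac{1}{1937} = \left(-158 - 12120\right) \frac{1}{1937} = \left(-12278\right) \frac{1}{1937} = - \frac{12278}{1937}$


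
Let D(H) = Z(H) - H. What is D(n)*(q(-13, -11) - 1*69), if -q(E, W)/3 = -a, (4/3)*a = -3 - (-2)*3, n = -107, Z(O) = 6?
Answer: -28137/4 ≈ -7034.3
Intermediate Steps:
a = 9/4 (a = 3*(-3 - (-2)*3)/4 = 3*(-3 - 1*(-6))/4 = 3*(-3 + 6)/4 = (3/4)*3 = 9/4 ≈ 2.2500)
D(H) = 6 - H
q(E, W) = 27/4 (q(E, W) = -(-3)*9/4 = -3*(-9/4) = 27/4)
D(n)*(q(-13, -11) - 1*69) = (6 - 1*(-107))*(27/4 - 1*69) = (6 + 107)*(27/4 - 69) = 113*(-249/4) = -28137/4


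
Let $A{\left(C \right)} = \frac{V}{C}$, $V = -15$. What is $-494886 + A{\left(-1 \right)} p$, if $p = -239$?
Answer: $-498471$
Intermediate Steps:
$A{\left(C \right)} = - \frac{15}{C}$
$-494886 + A{\left(-1 \right)} p = -494886 + - \frac{15}{-1} \left(-239\right) = -494886 + \left(-15\right) \left(-1\right) \left(-239\right) = -494886 + 15 \left(-239\right) = -494886 - 3585 = -498471$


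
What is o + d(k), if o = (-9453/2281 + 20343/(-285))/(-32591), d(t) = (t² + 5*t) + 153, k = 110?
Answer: 90418729621731/7062306745 ≈ 12803.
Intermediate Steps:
d(t) = 153 + t² + 5*t
o = 16365496/7062306745 (o = (-9453*1/2281 + 20343*(-1/285))*(-1/32591) = (-9453/2281 - 6781/95)*(-1/32591) = -16365496/216695*(-1/32591) = 16365496/7062306745 ≈ 0.0023173)
o + d(k) = 16365496/7062306745 + (153 + 110² + 5*110) = 16365496/7062306745 + (153 + 12100 + 550) = 16365496/7062306745 + 12803 = 90418729621731/7062306745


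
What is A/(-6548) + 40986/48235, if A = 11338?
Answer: -12659641/14356490 ≈ -0.88181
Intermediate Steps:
A/(-6548) + 40986/48235 = 11338/(-6548) + 40986/48235 = 11338*(-1/6548) + 40986*(1/48235) = -5669/3274 + 3726/4385 = -12659641/14356490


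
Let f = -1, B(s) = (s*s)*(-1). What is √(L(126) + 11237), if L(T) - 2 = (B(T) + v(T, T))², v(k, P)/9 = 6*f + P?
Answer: √218932855 ≈ 14796.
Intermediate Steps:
B(s) = -s² (B(s) = s²*(-1) = -s²)
v(k, P) = -54 + 9*P (v(k, P) = 9*(6*(-1) + P) = 9*(-6 + P) = -54 + 9*P)
L(T) = 2 + (-54 - T² + 9*T)² (L(T) = 2 + (-T² + (-54 + 9*T))² = 2 + (-54 - T² + 9*T)²)
√(L(126) + 11237) = √((2 + (54 + 126² - 9*126)²) + 11237) = √((2 + (54 + 15876 - 1134)²) + 11237) = √((2 + 14796²) + 11237) = √((2 + 218921616) + 11237) = √(218921618 + 11237) = √218932855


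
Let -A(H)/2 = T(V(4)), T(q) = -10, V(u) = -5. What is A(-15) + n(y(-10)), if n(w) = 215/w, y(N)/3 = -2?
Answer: -95/6 ≈ -15.833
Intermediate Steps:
y(N) = -6 (y(N) = 3*(-2) = -6)
A(H) = 20 (A(H) = -2*(-10) = 20)
A(-15) + n(y(-10)) = 20 + 215/(-6) = 20 + 215*(-1/6) = 20 - 215/6 = -95/6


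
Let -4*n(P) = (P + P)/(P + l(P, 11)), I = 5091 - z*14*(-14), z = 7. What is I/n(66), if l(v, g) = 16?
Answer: -529966/33 ≈ -16060.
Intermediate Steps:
I = 6463 (I = 5091 - 7*14*(-14) = 5091 - 98*(-14) = 5091 - 1*(-1372) = 5091 + 1372 = 6463)
n(P) = -P/(2*(16 + P)) (n(P) = -(P + P)/(4*(P + 16)) = -2*P/(4*(16 + P)) = -P/(2*(16 + P)))
I/n(66) = 6463/((-1*66/(32 + 2*66))) = 6463/((-1*66/(32 + 132))) = 6463/((-1*66/164)) = 6463/((-1*66*1/164)) = 6463/(-33/82) = 6463*(-82/33) = -529966/33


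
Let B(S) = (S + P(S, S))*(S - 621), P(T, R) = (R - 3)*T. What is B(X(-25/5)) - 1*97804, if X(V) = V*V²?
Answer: -11940554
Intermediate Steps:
P(T, R) = T*(-3 + R) (P(T, R) = (-3 + R)*T = T*(-3 + R))
X(V) = V³
B(S) = (-621 + S)*(S + S*(-3 + S)) (B(S) = (S + S*(-3 + S))*(S - 621) = (S + S*(-3 + S))*(-621 + S) = (-621 + S)*(S + S*(-3 + S)))
B(X(-25/5)) - 1*97804 = (-25/5)³*(1242 + ((-25/5)³)² - 623*(-25/5)³) - 1*97804 = (-25*⅕)³*(1242 + ((-25*⅕)³)² - 623*(-25*⅕)³) - 97804 = (-5)³*(1242 + ((-5)³)² - 623*(-5)³) - 97804 = -125*(1242 + (-125)² - 623*(-125)) - 97804 = -125*(1242 + 15625 + 77875) - 97804 = -125*94742 - 97804 = -11842750 - 97804 = -11940554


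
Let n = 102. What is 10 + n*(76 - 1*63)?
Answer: 1336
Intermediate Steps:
10 + n*(76 - 1*63) = 10 + 102*(76 - 1*63) = 10 + 102*(76 - 63) = 10 + 102*13 = 10 + 1326 = 1336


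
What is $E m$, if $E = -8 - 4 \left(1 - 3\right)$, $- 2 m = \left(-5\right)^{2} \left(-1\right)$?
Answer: $0$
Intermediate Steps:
$m = \frac{25}{2}$ ($m = - \frac{\left(-5\right)^{2} \left(-1\right)}{2} = - \frac{25 \left(-1\right)}{2} = \left(- \frac{1}{2}\right) \left(-25\right) = \frac{25}{2} \approx 12.5$)
$E = 0$ ($E = -8 - 4 \left(-2\right) = -8 - -8 = -8 + 8 = 0$)
$E m = 0 \cdot \frac{25}{2} = 0$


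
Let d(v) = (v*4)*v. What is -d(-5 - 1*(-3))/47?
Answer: -16/47 ≈ -0.34043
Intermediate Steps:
d(v) = 4*v² (d(v) = (4*v)*v = 4*v²)
-d(-5 - 1*(-3))/47 = -4*(-5 - 1*(-3))²/47 = -4*(-5 + 3)²*(1/47) = -4*(-2)²*(1/47) = -4*4*(1/47) = -1*16*(1/47) = -16*1/47 = -16/47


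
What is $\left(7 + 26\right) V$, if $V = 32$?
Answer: $1056$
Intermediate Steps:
$\left(7 + 26\right) V = \left(7 + 26\right) 32 = 33 \cdot 32 = 1056$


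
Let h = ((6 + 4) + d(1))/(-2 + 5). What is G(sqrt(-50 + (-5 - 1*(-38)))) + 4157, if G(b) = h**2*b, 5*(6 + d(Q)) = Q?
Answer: 4157 + 49*I*sqrt(17)/25 ≈ 4157.0 + 8.0813*I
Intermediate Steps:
d(Q) = -6 + Q/5
h = 7/5 (h = ((6 + 4) + (-6 + (1/5)*1))/(-2 + 5) = (10 + (-6 + 1/5))/3 = (10 - 29/5)*(1/3) = (21/5)*(1/3) = 7/5 ≈ 1.4000)
G(b) = 49*b/25 (G(b) = (7/5)**2*b = 49*b/25)
G(sqrt(-50 + (-5 - 1*(-38)))) + 4157 = 49*sqrt(-50 + (-5 - 1*(-38)))/25 + 4157 = 49*sqrt(-50 + (-5 + 38))/25 + 4157 = 49*sqrt(-50 + 33)/25 + 4157 = 49*sqrt(-17)/25 + 4157 = 49*(I*sqrt(17))/25 + 4157 = 49*I*sqrt(17)/25 + 4157 = 4157 + 49*I*sqrt(17)/25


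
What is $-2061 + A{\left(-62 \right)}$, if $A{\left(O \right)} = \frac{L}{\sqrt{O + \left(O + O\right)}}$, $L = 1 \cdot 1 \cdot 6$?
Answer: $-2061 - \frac{i \sqrt{186}}{31} \approx -2061.0 - 0.43994 i$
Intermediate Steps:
$L = 6$ ($L = 1 \cdot 6 = 6$)
$A{\left(O \right)} = \frac{2 \sqrt{3}}{\sqrt{O}}$ ($A{\left(O \right)} = \frac{6}{\sqrt{O + \left(O + O\right)}} = \frac{6}{\sqrt{O + 2 O}} = \frac{6}{\sqrt{3 O}} = \frac{6}{\sqrt{3} \sqrt{O}} = 6 \frac{\sqrt{3}}{3 \sqrt{O}} = \frac{2 \sqrt{3}}{\sqrt{O}}$)
$-2061 + A{\left(-62 \right)} = -2061 + \frac{2 \sqrt{3}}{i \sqrt{62}} = -2061 + 2 \sqrt{3} \left(- \frac{i \sqrt{62}}{62}\right) = -2061 - \frac{i \sqrt{186}}{31}$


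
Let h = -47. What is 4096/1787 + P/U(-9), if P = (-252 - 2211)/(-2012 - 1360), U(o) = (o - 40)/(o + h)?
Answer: 10991086/3515029 ≈ 3.1269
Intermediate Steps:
U(o) = (-40 + o)/(-47 + o) (U(o) = (o - 40)/(o - 47) = (-40 + o)/(-47 + o))
P = 821/1124 (P = -2463/(-3372) = -2463*(-1/3372) = 821/1124 ≈ 0.73043)
4096/1787 + P/U(-9) = 4096/1787 + 821/(1124*(((-40 - 9)/(-47 - 9)))) = 4096*(1/1787) + 821/(1124*((-49/(-56)))) = 4096/1787 + 821/(1124*((-1/56*(-49)))) = 4096/1787 + 821/(1124*(7/8)) = 4096/1787 + (821/1124)*(8/7) = 4096/1787 + 1642/1967 = 10991086/3515029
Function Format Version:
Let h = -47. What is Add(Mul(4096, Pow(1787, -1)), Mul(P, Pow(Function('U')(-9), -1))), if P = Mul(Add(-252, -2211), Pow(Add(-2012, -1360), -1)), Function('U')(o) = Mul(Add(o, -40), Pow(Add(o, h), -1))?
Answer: Rational(10991086, 3515029) ≈ 3.1269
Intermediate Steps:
Function('U')(o) = Mul(Pow(Add(-47, o), -1), Add(-40, o)) (Function('U')(o) = Mul(Add(o, -40), Pow(Add(o, -47), -1)) = Mul(Add(-40, o), Pow(Add(-47, o), -1)) = Mul(Pow(Add(-47, o), -1), Add(-40, o)))
P = Rational(821, 1124) (P = Mul(-2463, Pow(-3372, -1)) = Mul(-2463, Rational(-1, 3372)) = Rational(821, 1124) ≈ 0.73043)
Add(Mul(4096, Pow(1787, -1)), Mul(P, Pow(Function('U')(-9), -1))) = Add(Mul(4096, Pow(1787, -1)), Mul(Rational(821, 1124), Pow(Mul(Pow(Add(-47, -9), -1), Add(-40, -9)), -1))) = Add(Mul(4096, Rational(1, 1787)), Mul(Rational(821, 1124), Pow(Mul(Pow(-56, -1), -49), -1))) = Add(Rational(4096, 1787), Mul(Rational(821, 1124), Pow(Mul(Rational(-1, 56), -49), -1))) = Add(Rational(4096, 1787), Mul(Rational(821, 1124), Pow(Rational(7, 8), -1))) = Add(Rational(4096, 1787), Mul(Rational(821, 1124), Rational(8, 7))) = Add(Rational(4096, 1787), Rational(1642, 1967)) = Rational(10991086, 3515029)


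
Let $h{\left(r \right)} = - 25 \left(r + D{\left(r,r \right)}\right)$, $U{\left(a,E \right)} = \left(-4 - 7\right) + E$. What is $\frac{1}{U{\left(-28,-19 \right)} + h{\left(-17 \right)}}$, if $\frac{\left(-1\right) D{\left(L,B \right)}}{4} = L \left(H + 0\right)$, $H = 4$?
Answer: $- \frac{1}{6405} \approx -0.00015613$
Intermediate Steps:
$U{\left(a,E \right)} = -11 + E$
$D{\left(L,B \right)} = - 16 L$ ($D{\left(L,B \right)} = - 4 L \left(4 + 0\right) = - 4 L 4 = - 4 \cdot 4 L = - 16 L$)
$h{\left(r \right)} = 375 r$ ($h{\left(r \right)} = - 25 \left(r - 16 r\right) = - 25 \left(- 15 r\right) = 375 r$)
$\frac{1}{U{\left(-28,-19 \right)} + h{\left(-17 \right)}} = \frac{1}{\left(-11 - 19\right) + 375 \left(-17\right)} = \frac{1}{-30 - 6375} = \frac{1}{-6405} = - \frac{1}{6405}$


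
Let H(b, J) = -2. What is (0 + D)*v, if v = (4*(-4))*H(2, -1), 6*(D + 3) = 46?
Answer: 448/3 ≈ 149.33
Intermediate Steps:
D = 14/3 (D = -3 + (⅙)*46 = -3 + 23/3 = 14/3 ≈ 4.6667)
v = 32 (v = (4*(-4))*(-2) = -16*(-2) = 32)
(0 + D)*v = (0 + 14/3)*32 = (14/3)*32 = 448/3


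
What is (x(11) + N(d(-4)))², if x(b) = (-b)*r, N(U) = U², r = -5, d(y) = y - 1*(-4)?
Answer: 3025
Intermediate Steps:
d(y) = 4 + y (d(y) = y + 4 = 4 + y)
x(b) = 5*b (x(b) = -b*(-5) = 5*b)
(x(11) + N(d(-4)))² = (5*11 + (4 - 4)²)² = (55 + 0²)² = (55 + 0)² = 55² = 3025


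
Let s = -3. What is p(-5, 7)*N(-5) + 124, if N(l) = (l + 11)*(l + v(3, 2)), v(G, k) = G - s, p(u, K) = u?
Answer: 94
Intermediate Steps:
v(G, k) = 3 + G (v(G, k) = G - 1*(-3) = G + 3 = 3 + G)
N(l) = (6 + l)*(11 + l) (N(l) = (l + 11)*(l + (3 + 3)) = (11 + l)*(l + 6) = (11 + l)*(6 + l) = (6 + l)*(11 + l))
p(-5, 7)*N(-5) + 124 = -5*(66 + (-5)² + 17*(-5)) + 124 = -5*(66 + 25 - 85) + 124 = -5*6 + 124 = -30 + 124 = 94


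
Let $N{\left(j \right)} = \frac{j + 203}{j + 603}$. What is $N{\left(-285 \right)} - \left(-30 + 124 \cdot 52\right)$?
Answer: $- \frac{1020503}{159} \approx -6418.3$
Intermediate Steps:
$N{\left(j \right)} = \frac{203 + j}{603 + j}$
$N{\left(-285 \right)} - \left(-30 + 124 \cdot 52\right) = \frac{203 - 285}{603 - 285} - \left(-30 + 124 \cdot 52\right) = \frac{1}{318} \left(-82\right) - \left(-30 + 6448\right) = \frac{1}{318} \left(-82\right) - 6418 = - \frac{41}{159} - 6418 = - \frac{1020503}{159}$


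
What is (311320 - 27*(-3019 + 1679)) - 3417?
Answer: 344083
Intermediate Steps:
(311320 - 27*(-3019 + 1679)) - 3417 = (311320 - 27*(-1340)) - 3417 = (311320 + 36180) - 3417 = 347500 - 3417 = 344083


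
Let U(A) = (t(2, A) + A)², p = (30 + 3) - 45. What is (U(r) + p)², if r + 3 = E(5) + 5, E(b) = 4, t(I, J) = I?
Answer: 2704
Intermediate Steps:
p = -12 (p = 33 - 45 = -12)
r = 6 (r = -3 + (4 + 5) = -3 + 9 = 6)
U(A) = (2 + A)²
(U(r) + p)² = ((2 + 6)² - 12)² = (8² - 12)² = (64 - 12)² = 52² = 2704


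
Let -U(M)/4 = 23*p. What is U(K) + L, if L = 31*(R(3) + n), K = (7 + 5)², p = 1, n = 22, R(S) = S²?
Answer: 869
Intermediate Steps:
K = 144 (K = 12² = 144)
U(M) = -92
L = 961 (L = 31*(3² + 22) = 31*(9 + 22) = 31*31 = 961)
U(K) + L = -92 + 961 = 869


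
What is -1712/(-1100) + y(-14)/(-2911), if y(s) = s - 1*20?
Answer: 1255258/800525 ≈ 1.5680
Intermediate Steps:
y(s) = -20 + s (y(s) = s - 20 = -20 + s)
-1712/(-1100) + y(-14)/(-2911) = -1712/(-1100) + (-20 - 14)/(-2911) = -1712*(-1/1100) - 34*(-1/2911) = 428/275 + 34/2911 = 1255258/800525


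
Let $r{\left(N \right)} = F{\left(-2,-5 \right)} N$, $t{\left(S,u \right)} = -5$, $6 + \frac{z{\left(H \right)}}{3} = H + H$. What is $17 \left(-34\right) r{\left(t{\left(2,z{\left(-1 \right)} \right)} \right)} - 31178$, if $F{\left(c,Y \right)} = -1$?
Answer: $-34068$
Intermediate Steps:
$z{\left(H \right)} = -18 + 6 H$ ($z{\left(H \right)} = -18 + 3 \left(H + H\right) = -18 + 3 \cdot 2 H = -18 + 6 H$)
$r{\left(N \right)} = - N$
$17 \left(-34\right) r{\left(t{\left(2,z{\left(-1 \right)} \right)} \right)} - 31178 = 17 \left(-34\right) \left(\left(-1\right) \left(-5\right)\right) - 31178 = \left(-578\right) 5 - 31178 = -2890 - 31178 = -34068$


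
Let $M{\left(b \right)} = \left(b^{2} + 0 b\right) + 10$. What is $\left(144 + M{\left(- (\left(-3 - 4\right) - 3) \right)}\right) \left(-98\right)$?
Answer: $-24892$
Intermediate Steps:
$M{\left(b \right)} = 10 + b^{2}$ ($M{\left(b \right)} = \left(b^{2} + 0\right) + 10 = b^{2} + 10 = 10 + b^{2}$)
$\left(144 + M{\left(- (\left(-3 - 4\right) - 3) \right)}\right) \left(-98\right) = \left(144 + \left(10 + \left(- (\left(-3 - 4\right) - 3)\right)^{2}\right)\right) \left(-98\right) = \left(144 + \left(10 + \left(- (-7 - 3)\right)^{2}\right)\right) \left(-98\right) = \left(144 + \left(10 + \left(\left(-1\right) \left(-10\right)\right)^{2}\right)\right) \left(-98\right) = \left(144 + \left(10 + 10^{2}\right)\right) \left(-98\right) = \left(144 + \left(10 + 100\right)\right) \left(-98\right) = \left(144 + 110\right) \left(-98\right) = 254 \left(-98\right) = -24892$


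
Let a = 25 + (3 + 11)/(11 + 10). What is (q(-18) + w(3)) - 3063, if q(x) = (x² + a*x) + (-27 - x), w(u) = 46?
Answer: -3164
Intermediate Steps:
a = 77/3 (a = 25 + 14/21 = 25 + 14*(1/21) = 25 + ⅔ = 77/3 ≈ 25.667)
q(x) = -27 + x² + 74*x/3 (q(x) = (x² + 77*x/3) + (-27 - x) = -27 + x² + 74*x/3)
(q(-18) + w(3)) - 3063 = ((-27 + (-18)² + (74/3)*(-18)) + 46) - 3063 = ((-27 + 324 - 444) + 46) - 3063 = (-147 + 46) - 3063 = -101 - 3063 = -3164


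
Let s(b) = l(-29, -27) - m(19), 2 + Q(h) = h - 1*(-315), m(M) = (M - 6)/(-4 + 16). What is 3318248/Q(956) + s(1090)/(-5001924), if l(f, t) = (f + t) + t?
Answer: 22130165887805/8463255408 ≈ 2614.9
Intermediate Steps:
m(M) = -1/2 + M/12 (m(M) = (-6 + M)/12 = (-6 + M)*(1/12) = -1/2 + M/12)
l(f, t) = f + 2*t
Q(h) = 313 + h (Q(h) = -2 + (h - 1*(-315)) = -2 + (h + 315) = -2 + (315 + h) = 313 + h)
s(b) = -1009/12 (s(b) = (-29 + 2*(-27)) - (-1/2 + (1/12)*19) = (-29 - 54) - (-1/2 + 19/12) = -83 - 1*13/12 = -83 - 13/12 = -1009/12)
3318248/Q(956) + s(1090)/(-5001924) = 3318248/(313 + 956) - 1009/12/(-5001924) = 3318248/1269 - 1009/12*(-1/5001924) = 3318248*(1/1269) + 1009/60023088 = 3318248/1269 + 1009/60023088 = 22130165887805/8463255408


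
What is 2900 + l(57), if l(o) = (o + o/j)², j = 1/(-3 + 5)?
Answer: 32141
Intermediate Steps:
j = ½ (j = 1/2 = 1*(½) = ½ ≈ 0.50000)
l(o) = 9*o² (l(o) = (o + o/(½))² = (o + o*2)² = (o + 2*o)² = (3*o)² = 9*o²)
2900 + l(57) = 2900 + 9*57² = 2900 + 9*3249 = 2900 + 29241 = 32141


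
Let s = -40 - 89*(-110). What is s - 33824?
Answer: -24074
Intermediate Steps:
s = 9750 (s = -40 + 9790 = 9750)
s - 33824 = 9750 - 33824 = -24074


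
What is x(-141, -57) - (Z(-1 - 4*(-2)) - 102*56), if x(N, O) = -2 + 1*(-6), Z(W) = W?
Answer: 5697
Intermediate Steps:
x(N, O) = -8 (x(N, O) = -2 - 6 = -8)
x(-141, -57) - (Z(-1 - 4*(-2)) - 102*56) = -8 - ((-1 - 4*(-2)) - 102*56) = -8 - ((-1 + 8) - 5712) = -8 - (7 - 5712) = -8 - 1*(-5705) = -8 + 5705 = 5697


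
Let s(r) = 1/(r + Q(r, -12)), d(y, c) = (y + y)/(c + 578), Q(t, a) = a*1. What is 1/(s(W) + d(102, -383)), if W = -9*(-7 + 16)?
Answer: 6045/6259 ≈ 0.96581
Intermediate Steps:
Q(t, a) = a
d(y, c) = 2*y/(578 + c) (d(y, c) = (2*y)/(578 + c) = 2*y/(578 + c))
W = -81 (W = -9*9 = -81)
s(r) = 1/(-12 + r) (s(r) = 1/(r - 12) = 1/(-12 + r))
1/(s(W) + d(102, -383)) = 1/(1/(-12 - 81) + 2*102/(578 - 383)) = 1/(1/(-93) + 2*102/195) = 1/(-1/93 + 2*102*(1/195)) = 1/(-1/93 + 68/65) = 1/(6259/6045) = 6045/6259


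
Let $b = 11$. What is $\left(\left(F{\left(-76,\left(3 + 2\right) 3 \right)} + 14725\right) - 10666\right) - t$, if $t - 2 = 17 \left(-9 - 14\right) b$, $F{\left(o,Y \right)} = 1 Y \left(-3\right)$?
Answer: $8313$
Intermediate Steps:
$F{\left(o,Y \right)} = - 3 Y$ ($F{\left(o,Y \right)} = Y \left(-3\right) = - 3 Y$)
$t = -4299$ ($t = 2 + 17 \left(-9 - 14\right) 11 = 2 + 17 \left(-23\right) 11 = 2 - 4301 = -4299$)
$\left(\left(F{\left(-76,\left(3 + 2\right) 3 \right)} + 14725\right) - 10666\right) - t = \left(\left(- 3 \left(3 + 2\right) 3 + 14725\right) - 10666\right) - -4299 = \left(\left(- 3 \cdot 5 \cdot 3 + 14725\right) - 10666\right) + 4299 = \left(\left(\left(-3\right) 15 + 14725\right) - 10666\right) + 4299 = \left(\left(-45 + 14725\right) - 10666\right) + 4299 = \left(14680 - 10666\right) + 4299 = 4014 + 4299 = 8313$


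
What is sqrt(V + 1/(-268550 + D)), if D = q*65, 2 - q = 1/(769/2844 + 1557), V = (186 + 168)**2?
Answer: sqrt(442755179117769832608888479)/59439967460 ≈ 354.00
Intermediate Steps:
V = 125316 (V = 354**2 = 125316)
q = 8854910/4428877 (q = 2 - 1/(769/2844 + 1557) = 2 - 1/4428877/2844 = 2 - 1*2844/4428877 = 2 - 2844/4428877 = 8854910/4428877 ≈ 1.9994)
D = 575569150/4428877 (D = (8854910/4428877)*65 = 575569150/4428877 ≈ 129.96)
sqrt(V + 1/(-268550 + D)) = sqrt(125316 + 1/(-268550 + 575569150/4428877)) = sqrt(125316 + 1/(-1188799349200/4428877)) = sqrt(125316 - 4428877/1188799349200) = sqrt(148975579239918323/1188799349200) = sqrt(442755179117769832608888479)/59439967460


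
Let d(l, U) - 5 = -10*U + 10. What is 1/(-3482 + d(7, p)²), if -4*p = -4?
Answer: -1/3457 ≈ -0.00028927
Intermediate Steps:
p = 1 (p = -¼*(-4) = 1)
d(l, U) = 15 - 10*U (d(l, U) = 5 + (-10*U + 10) = 5 + (10 - 10*U) = 15 - 10*U)
1/(-3482 + d(7, p)²) = 1/(-3482 + (15 - 10*1)²) = 1/(-3482 + (15 - 10)²) = 1/(-3482 + 5²) = 1/(-3482 + 25) = 1/(-3457) = -1/3457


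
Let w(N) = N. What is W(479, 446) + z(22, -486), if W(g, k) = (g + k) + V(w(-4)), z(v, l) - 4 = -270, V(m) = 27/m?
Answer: 2609/4 ≈ 652.25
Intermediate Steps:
z(v, l) = -266 (z(v, l) = 4 - 270 = -266)
W(g, k) = -27/4 + g + k (W(g, k) = (g + k) + 27/(-4) = (g + k) + 27*(-¼) = (g + k) - 27/4 = -27/4 + g + k)
W(479, 446) + z(22, -486) = (-27/4 + 479 + 446) - 266 = 3673/4 - 266 = 2609/4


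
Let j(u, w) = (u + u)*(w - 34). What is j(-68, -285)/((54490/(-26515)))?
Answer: -115032676/5449 ≈ -21111.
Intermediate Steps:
j(u, w) = 2*u*(-34 + w) (j(u, w) = (2*u)*(-34 + w) = 2*u*(-34 + w))
j(-68, -285)/((54490/(-26515))) = (2*(-68)*(-34 - 285))/((54490/(-26515))) = (2*(-68)*(-319))/((54490*(-1/26515))) = 43384/(-10898/5303) = 43384*(-5303/10898) = -115032676/5449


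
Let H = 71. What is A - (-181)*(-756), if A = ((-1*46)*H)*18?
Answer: -195624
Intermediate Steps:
A = -58788 (A = (-1*46*71)*18 = -46*71*18 = -3266*18 = -58788)
A - (-181)*(-756) = -58788 - (-181)*(-756) = -58788 - 1*136836 = -58788 - 136836 = -195624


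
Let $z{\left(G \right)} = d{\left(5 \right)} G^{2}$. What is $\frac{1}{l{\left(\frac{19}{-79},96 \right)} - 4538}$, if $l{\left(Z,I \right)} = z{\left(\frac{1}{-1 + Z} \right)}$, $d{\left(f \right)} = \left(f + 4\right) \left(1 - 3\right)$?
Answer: $- \frac{4802}{21847645} \approx -0.00021979$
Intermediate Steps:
$d{\left(f \right)} = -8 - 2 f$ ($d{\left(f \right)} = \left(4 + f\right) \left(-2\right) = -8 - 2 f$)
$z{\left(G \right)} = - 18 G^{2}$ ($z{\left(G \right)} = \left(-8 - 10\right) G^{2} = - 18 G^{2}$)
$l{\left(Z,I \right)} = - \frac{18}{\left(-1 + Z\right)^{2}}$ ($l{\left(Z,I \right)} = - 18 \left(\frac{1}{-1 + Z}\right)^{2} = - \frac{18}{\left(-1 + Z\right)^{2}}$)
$\frac{1}{l{\left(\frac{19}{-79},96 \right)} - 4538} = \frac{1}{- \frac{18}{\left(-1 + \frac{19}{-79}\right)^{2}} - 4538} = \frac{1}{- \frac{18}{\left(-1 + 19 \left(- \frac{1}{79}\right)\right)^{2}} - 4538} = \frac{1}{- \frac{18}{\left(-1 - \frac{19}{79}\right)^{2}} - 4538} = \frac{1}{- \frac{18}{\frac{9604}{6241}} - 4538} = \frac{1}{\left(-18\right) \frac{6241}{9604} - 4538} = \frac{1}{- \frac{56169}{4802} - 4538} = \frac{1}{- \frac{21847645}{4802}} = - \frac{4802}{21847645}$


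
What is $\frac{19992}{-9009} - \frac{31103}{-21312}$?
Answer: $- \frac{2315279}{3047616} \approx -0.7597$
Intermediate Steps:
$\frac{19992}{-9009} - \frac{31103}{-21312} = 19992 \left(- \frac{1}{9009}\right) - - \frac{31103}{21312} = - \frac{952}{429} + \frac{31103}{21312} = - \frac{2315279}{3047616}$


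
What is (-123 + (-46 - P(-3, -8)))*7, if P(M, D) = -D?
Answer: -1239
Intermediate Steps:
(-123 + (-46 - P(-3, -8)))*7 = (-123 + (-46 - (-1)*(-8)))*7 = (-123 + (-46 - 1*8))*7 = (-123 + (-46 - 8))*7 = (-123 - 54)*7 = -177*7 = -1239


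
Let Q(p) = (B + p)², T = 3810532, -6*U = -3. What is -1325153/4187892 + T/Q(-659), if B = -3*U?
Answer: 61519939597903/7308043243572 ≈ 8.4181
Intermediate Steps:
U = ½ (U = -⅙*(-3) = ½ ≈ 0.50000)
B = -3/2 (B = -3*½ = -3/2 ≈ -1.5000)
Q(p) = (-3/2 + p)²
-1325153/4187892 + T/Q(-659) = -1325153/4187892 + 3810532/(((-3 + 2*(-659))²/4)) = -1325153*1/4187892 + 3810532/(((-3 - 1318)²/4)) = -1325153/4187892 + 3810532/(((¼)*(-1321)²)) = -1325153/4187892 + 3810532/(((¼)*1745041)) = -1325153/4187892 + 3810532/(1745041/4) = -1325153/4187892 + 3810532*(4/1745041) = -1325153/4187892 + 15242128/1745041 = 61519939597903/7308043243572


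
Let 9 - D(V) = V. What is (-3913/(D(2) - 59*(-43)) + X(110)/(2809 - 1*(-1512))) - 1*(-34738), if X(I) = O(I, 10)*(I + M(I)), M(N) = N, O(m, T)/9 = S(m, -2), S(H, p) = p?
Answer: 381834790199/10992624 ≈ 34736.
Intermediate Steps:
D(V) = 9 - V
O(m, T) = -18 (O(m, T) = 9*(-2) = -18)
X(I) = -36*I (X(I) = -18*(I + I) = -36*I)
(-3913/(D(2) - 59*(-43)) + X(110)/(2809 - 1*(-1512))) - 1*(-34738) = (-3913/((9 - 1*2) - 59*(-43)) + (-36*110)/(2809 - 1*(-1512))) - 1*(-34738) = (-3913/((9 - 2) + 2537) - 3960/(2809 + 1512)) + 34738 = (-3913/(7 + 2537) - 3960/4321) + 34738 = (-3913/2544 - 3960*1/4321) + 34738 = (-3913*1/2544 - 3960/4321) + 34738 = (-3913/2544 - 3960/4321) + 34738 = -26982313/10992624 + 34738 = 381834790199/10992624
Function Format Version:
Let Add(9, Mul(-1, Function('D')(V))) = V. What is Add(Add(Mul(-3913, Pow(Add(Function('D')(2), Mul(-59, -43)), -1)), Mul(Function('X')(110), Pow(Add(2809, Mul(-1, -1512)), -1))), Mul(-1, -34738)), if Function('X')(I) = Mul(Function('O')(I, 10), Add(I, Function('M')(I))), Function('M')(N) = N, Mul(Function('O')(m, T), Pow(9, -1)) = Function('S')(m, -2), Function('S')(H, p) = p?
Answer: Rational(381834790199, 10992624) ≈ 34736.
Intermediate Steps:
Function('D')(V) = Add(9, Mul(-1, V))
Function('O')(m, T) = -18 (Function('O')(m, T) = Mul(9, -2) = -18)
Function('X')(I) = Mul(-36, I) (Function('X')(I) = Mul(-18, Add(I, I)) = Mul(-18, Mul(2, I)) = Mul(-36, I))
Add(Add(Mul(-3913, Pow(Add(Function('D')(2), Mul(-59, -43)), -1)), Mul(Function('X')(110), Pow(Add(2809, Mul(-1, -1512)), -1))), Mul(-1, -34738)) = Add(Add(Mul(-3913, Pow(Add(Add(9, Mul(-1, 2)), Mul(-59, -43)), -1)), Mul(Mul(-36, 110), Pow(Add(2809, Mul(-1, -1512)), -1))), Mul(-1, -34738)) = Add(Add(Mul(-3913, Pow(Add(Add(9, -2), 2537), -1)), Mul(-3960, Pow(Add(2809, 1512), -1))), 34738) = Add(Add(Mul(-3913, Pow(Add(7, 2537), -1)), Mul(-3960, Pow(4321, -1))), 34738) = Add(Add(Mul(-3913, Pow(2544, -1)), Mul(-3960, Rational(1, 4321))), 34738) = Add(Add(Mul(-3913, Rational(1, 2544)), Rational(-3960, 4321)), 34738) = Add(Add(Rational(-3913, 2544), Rational(-3960, 4321)), 34738) = Add(Rational(-26982313, 10992624), 34738) = Rational(381834790199, 10992624)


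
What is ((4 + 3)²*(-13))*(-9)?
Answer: 5733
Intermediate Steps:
((4 + 3)²*(-13))*(-9) = (7²*(-13))*(-9) = (49*(-13))*(-9) = -637*(-9) = 5733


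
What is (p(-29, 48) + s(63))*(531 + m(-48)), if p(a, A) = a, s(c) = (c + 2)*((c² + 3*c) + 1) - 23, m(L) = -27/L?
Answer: 2298756915/16 ≈ 1.4367e+8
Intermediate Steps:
s(c) = -23 + (2 + c)*(1 + c² + 3*c) (s(c) = (2 + c)*(1 + c² + 3*c) - 23 = -23 + (2 + c)*(1 + c² + 3*c))
(p(-29, 48) + s(63))*(531 + m(-48)) = (-29 + (-21 + 63³ + 5*63² + 7*63))*(531 - 27/(-48)) = (-29 + (-21 + 250047 + 5*3969 + 441))*(531 - 27*(-1/48)) = (-29 + (-21 + 250047 + 19845 + 441))*(531 + 9/16) = (-29 + 270312)*(8505/16) = 270283*(8505/16) = 2298756915/16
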